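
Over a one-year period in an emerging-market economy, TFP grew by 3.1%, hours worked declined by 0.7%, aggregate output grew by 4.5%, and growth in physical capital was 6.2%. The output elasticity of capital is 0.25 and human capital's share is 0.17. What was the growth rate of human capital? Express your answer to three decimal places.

Labor's share = 1 − 0.25 − 0.17 = 0.58.
gY = gA + 0.25×6.2 + 0.58×(-0.7) + 0.17×g.
0.17×g = 4.5 − 3.1 − 1.144 = 0.256.
g = 0.256 / 0.17 = 1.50588%.

1.506%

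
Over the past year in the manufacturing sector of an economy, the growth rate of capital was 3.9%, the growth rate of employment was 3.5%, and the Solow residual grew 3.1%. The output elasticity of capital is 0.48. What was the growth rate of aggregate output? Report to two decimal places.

6.79%

Labor's share = 1 − 0.48 = 0.52.
Capital: 0.48 × 3.9 = 1.872 pp.
Employment: 0.52 × 3.5 = 1.82 pp.
Output growth = 3.1 + 3.692 = 6.792%.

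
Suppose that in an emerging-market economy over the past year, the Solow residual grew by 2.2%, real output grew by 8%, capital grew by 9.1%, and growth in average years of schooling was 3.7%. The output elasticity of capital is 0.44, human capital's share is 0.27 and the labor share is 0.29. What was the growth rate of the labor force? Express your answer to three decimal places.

Labor's share = 1 − 0.44 − 0.27 = 0.29.
gY = gA + 0.44×9.1 + 0.27×3.7 + 0.29×g.
0.29×g = 8 − 2.2 − 5.003 = 0.797.
g = 0.797 / 0.29 = 2.74828%.

2.748%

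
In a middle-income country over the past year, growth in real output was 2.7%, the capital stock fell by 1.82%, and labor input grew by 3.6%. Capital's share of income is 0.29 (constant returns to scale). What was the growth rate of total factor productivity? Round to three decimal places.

Total factor productivity grew 0.672%.

Labor's share = 1 − 0.29 = 0.71.
The capital stock: 0.29 × (-1.82) = -0.5278 pp.
Labor input: 0.71 × 3.6 = 2.556 pp.
TFP growth = 2.7 − 2.0282 = 0.6718%.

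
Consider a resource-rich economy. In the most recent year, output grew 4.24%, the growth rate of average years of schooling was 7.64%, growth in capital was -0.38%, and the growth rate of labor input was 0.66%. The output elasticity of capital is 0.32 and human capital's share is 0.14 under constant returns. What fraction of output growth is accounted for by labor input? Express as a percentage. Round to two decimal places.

Labor's share = 1 − 0.32 − 0.14 = 0.54.
Labor input contributed 0.54 × 0.66 = 0.3564 pp.
Share of growth = 0.3564 / 4.24 × 100 = 8.4057%.

Labor input accounted for 8.41% of growth.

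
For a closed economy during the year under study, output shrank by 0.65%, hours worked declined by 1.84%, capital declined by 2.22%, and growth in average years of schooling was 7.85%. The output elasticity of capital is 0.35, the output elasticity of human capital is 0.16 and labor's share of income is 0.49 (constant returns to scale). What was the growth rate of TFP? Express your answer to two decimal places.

-0.23%

Labor's share = 1 − 0.35 − 0.16 = 0.49.
Capital: 0.35 × (-2.22) = -0.777 pp.
Average years of schooling: 0.16 × 7.85 = 1.256 pp.
Hours worked: 0.49 × (-1.84) = -0.9016 pp.
TFP growth = -0.65 + 0.4226 = -0.2274%.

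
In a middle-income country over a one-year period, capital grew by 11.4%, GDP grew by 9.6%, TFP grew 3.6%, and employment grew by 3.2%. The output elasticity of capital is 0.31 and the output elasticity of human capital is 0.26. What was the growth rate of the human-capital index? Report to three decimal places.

Labor's share = 1 − 0.31 − 0.26 = 0.43.
gY = gA + 0.31×11.4 + 0.43×3.2 + 0.26×g.
0.26×g = 9.6 − 3.6 − 4.91 = 1.09.
g = 1.09 / 0.26 = 4.19231%.

The human-capital index grew 4.192%.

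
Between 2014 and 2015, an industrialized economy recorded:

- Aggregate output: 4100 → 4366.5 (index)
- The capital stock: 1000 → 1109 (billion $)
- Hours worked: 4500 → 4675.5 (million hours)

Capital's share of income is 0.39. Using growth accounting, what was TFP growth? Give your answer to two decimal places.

-0.13%

Aggregate output growth = (4366.5 − 4100) / 4100 = 6.5%.
The capital stock growth = (1109 − 1000) / 1000 = 10.9%.
Hours worked growth = (4675.5 − 4500) / 4500 = 3.9%.
Labor's share = 1 − 0.39 = 0.61.
The capital stock: 0.39 × 10.9 = 4.251 pp.
Hours worked: 0.61 × 3.9 = 2.379 pp.
TFP growth = 6.5 − 6.63 = -0.13%.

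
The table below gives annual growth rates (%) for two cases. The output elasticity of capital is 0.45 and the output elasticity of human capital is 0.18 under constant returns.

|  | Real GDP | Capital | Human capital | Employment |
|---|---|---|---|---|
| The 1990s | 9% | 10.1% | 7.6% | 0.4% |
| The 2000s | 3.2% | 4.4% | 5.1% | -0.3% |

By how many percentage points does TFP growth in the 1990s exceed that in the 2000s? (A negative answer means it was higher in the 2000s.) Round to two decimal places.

2.53 percentage points

Labor's share = 1 − 0.45 − 0.18 = 0.37.
The 1990s: TFP = 9 − 4.545 − 1.368 − 0.148 = 2.939%.
The 2000s: TFP = 3.2 − 1.98 − 0.918 + 0.111 = 0.413%.
Difference = 2.939 − (0.413) = 2.526 pp.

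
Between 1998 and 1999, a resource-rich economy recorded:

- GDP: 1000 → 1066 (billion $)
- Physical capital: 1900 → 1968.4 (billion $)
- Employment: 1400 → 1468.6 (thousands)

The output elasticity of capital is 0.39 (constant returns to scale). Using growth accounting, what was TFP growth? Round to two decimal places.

GDP growth = (1066 − 1000) / 1000 = 6.6%.
Physical capital growth = (1968.4 − 1900) / 1900 = 3.6%.
Employment growth = (1468.6 − 1400) / 1400 = 4.9%.
Labor's share = 1 − 0.39 = 0.61.
Physical capital: 0.39 × 3.6 = 1.404 pp.
Employment: 0.61 × 4.9 = 2.989 pp.
TFP growth = 6.6 − 4.393 = 2.207%.

2.21%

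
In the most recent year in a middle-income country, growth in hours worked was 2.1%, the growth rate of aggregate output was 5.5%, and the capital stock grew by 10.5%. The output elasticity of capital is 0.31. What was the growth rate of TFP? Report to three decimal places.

Labor's share = 1 − 0.31 = 0.69.
The capital stock: 0.31 × 10.5 = 3.255 pp.
Hours worked: 0.69 × 2.1 = 1.449 pp.
TFP growth = 5.5 − 4.704 = 0.796%.

0.796%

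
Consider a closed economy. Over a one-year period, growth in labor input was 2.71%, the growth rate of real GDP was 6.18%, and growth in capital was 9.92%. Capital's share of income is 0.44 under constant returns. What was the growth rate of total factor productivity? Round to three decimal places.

Labor's share = 1 − 0.44 = 0.56.
Capital: 0.44 × 9.92 = 4.3648 pp.
Labor input: 0.56 × 2.71 = 1.5176 pp.
TFP growth = 6.18 − 5.8824 = 0.2976%.

0.298%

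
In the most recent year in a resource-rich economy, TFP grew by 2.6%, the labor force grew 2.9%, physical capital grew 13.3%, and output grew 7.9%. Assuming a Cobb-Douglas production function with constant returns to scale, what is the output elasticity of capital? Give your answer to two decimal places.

α = 0.23

gY = gA + α·gK + (1−α)·gL, so gY − gA − gL = α(gK − gL).
7.9 − 2.6 − 2.9 = α × (13.3 − 2.9).
2.4 = 10.4 α, so α = 0.2308.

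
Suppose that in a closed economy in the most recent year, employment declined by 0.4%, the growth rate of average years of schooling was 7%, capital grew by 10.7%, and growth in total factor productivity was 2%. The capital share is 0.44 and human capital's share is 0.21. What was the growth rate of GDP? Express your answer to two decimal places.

Labor's share = 1 − 0.44 − 0.21 = 0.35.
Capital: 0.44 × 10.7 = 4.708 pp.
Average years of schooling: 0.21 × 7 = 1.47 pp.
Employment: 0.35 × (-0.4) = -0.14 pp.
Output growth = 2 + 6.038 = 8.038%.

8.04%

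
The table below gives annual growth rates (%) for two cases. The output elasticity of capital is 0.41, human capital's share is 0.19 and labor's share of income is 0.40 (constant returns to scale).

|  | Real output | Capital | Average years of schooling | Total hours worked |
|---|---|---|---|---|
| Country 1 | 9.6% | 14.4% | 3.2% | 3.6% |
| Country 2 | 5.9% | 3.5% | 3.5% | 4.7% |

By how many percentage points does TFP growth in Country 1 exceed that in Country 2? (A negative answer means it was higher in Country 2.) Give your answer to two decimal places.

Labor's share = 1 − 0.41 − 0.19 = 0.4.
Country 1: TFP = 9.6 − 5.904 − 0.608 − 1.44 = 1.648%.
Country 2: TFP = 5.9 − 1.435 − 0.665 − 1.88 = 1.92%.
Difference = 1.648 − (1.92) = -0.272 pp.

-0.27 percentage points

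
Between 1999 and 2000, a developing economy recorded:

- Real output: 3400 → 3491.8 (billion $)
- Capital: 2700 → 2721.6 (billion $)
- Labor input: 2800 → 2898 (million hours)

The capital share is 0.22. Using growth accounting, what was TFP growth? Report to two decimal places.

-0.21%

Real output growth = (3491.8 − 3400) / 3400 = 2.7%.
Capital growth = (2721.6 − 2700) / 2700 = 0.8%.
Labor input growth = (2898 − 2800) / 2800 = 3.5%.
Labor's share = 1 − 0.22 = 0.78.
Capital: 0.22 × 0.8 = 0.176 pp.
Labor input: 0.78 × 3.5 = 2.73 pp.
TFP growth = 2.7 − 2.906 = -0.206%.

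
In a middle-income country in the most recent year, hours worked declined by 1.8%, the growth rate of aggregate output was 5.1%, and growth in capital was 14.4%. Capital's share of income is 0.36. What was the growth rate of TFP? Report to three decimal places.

1.068%

Labor's share = 1 − 0.36 = 0.64.
Capital: 0.36 × 14.4 = 5.184 pp.
Hours worked: 0.64 × (-1.8) = -1.152 pp.
TFP growth = 5.1 − 4.032 = 1.068%.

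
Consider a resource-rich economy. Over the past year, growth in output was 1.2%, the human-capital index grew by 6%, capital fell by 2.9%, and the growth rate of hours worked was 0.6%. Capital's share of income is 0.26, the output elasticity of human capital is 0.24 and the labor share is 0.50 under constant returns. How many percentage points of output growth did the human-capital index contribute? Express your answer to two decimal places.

1.44 pp

Contribution = share × growth = 0.24 × 6 = 1.44 pp.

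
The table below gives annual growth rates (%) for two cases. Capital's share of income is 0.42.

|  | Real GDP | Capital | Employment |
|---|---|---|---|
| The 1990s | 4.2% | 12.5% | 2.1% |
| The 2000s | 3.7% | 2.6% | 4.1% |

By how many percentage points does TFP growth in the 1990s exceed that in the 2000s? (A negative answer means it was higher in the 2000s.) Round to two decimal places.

Labor's share = 1 − 0.42 = 0.58.
The 1990s: TFP = 4.2 − 5.25 − 1.218 = -2.268%.
The 2000s: TFP = 3.7 − 1.092 − 2.378 = 0.23%.
Difference = -2.268 − (0.23) = -2.498 pp.

-2.50 percentage points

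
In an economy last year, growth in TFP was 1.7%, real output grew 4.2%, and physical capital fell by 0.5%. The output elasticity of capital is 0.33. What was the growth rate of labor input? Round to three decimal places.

Labor's share = 1 − 0.33 = 0.67.
gY = gA + 0.33×(-0.5) + 0.67×g.
0.67×g = 4.2 − 1.7 + 0.165 = 2.665.
g = 2.665 / 0.67 = 3.97761%.

3.978%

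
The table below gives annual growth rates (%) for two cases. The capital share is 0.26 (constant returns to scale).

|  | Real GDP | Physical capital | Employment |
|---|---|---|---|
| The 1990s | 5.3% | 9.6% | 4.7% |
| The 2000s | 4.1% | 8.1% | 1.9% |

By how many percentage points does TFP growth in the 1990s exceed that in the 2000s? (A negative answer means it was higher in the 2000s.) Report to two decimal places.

Labor's share = 1 − 0.26 = 0.74.
The 1990s: TFP = 5.3 − 2.496 − 3.478 = -0.674%.
The 2000s: TFP = 4.1 − 2.106 − 1.406 = 0.588%.
Difference = -0.674 − (0.588) = -1.262 pp.

-1.26 percentage points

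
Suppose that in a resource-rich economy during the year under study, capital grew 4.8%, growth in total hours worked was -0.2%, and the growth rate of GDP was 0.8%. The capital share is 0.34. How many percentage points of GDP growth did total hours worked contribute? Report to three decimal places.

-0.132 pp

Labor's share = 1 − 0.34 = 0.66.
Contribution = share × growth = 0.66 × (-0.2) = -0.132 pp.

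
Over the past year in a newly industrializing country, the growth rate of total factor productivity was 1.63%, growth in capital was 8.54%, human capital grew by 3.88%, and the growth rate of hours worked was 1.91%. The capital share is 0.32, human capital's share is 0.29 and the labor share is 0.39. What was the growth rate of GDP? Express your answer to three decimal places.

Labor's share = 1 − 0.32 − 0.29 = 0.39.
Capital: 0.32 × 8.54 = 2.7328 pp.
Human capital: 0.29 × 3.88 = 1.1252 pp.
Hours worked: 0.39 × 1.91 = 0.7449 pp.
Output growth = 1.63 + 4.6029 = 6.2329%.

6.233%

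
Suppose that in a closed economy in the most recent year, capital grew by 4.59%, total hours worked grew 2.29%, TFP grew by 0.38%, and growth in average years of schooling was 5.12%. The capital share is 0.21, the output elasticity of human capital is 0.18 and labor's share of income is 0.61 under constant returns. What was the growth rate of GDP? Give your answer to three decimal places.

3.662%

Labor's share = 1 − 0.21 − 0.18 = 0.61.
Capital: 0.21 × 4.59 = 0.9639 pp.
Average years of schooling: 0.18 × 5.12 = 0.9216 pp.
Total hours worked: 0.61 × 2.29 = 1.3969 pp.
Output growth = 0.38 + 3.2824 = 3.6624%.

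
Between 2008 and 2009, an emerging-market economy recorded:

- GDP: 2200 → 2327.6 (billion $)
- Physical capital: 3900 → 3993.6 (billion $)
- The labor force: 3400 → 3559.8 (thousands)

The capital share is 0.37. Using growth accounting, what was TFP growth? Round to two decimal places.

GDP growth = (2327.6 − 2200) / 2200 = 5.8%.
Physical capital growth = (3993.6 − 3900) / 3900 = 2.4%.
The labor force growth = (3559.8 − 3400) / 3400 = 4.7%.
Labor's share = 1 − 0.37 = 0.63.
Physical capital: 0.37 × 2.4 = 0.888 pp.
The labor force: 0.63 × 4.7 = 2.961 pp.
TFP growth = 5.8 − 3.849 = 1.951%.

TFP grew 1.95%.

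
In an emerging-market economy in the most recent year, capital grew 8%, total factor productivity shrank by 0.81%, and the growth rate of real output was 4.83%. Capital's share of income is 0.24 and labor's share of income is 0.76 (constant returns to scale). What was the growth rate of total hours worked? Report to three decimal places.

4.895%

Labor's share = 1 − 0.24 = 0.76.
gY = gA + 0.24×8 + 0.76×g.
0.76×g = 4.83 + 0.81 − 1.92 = 3.72.
g = 3.72 / 0.76 = 4.89474%.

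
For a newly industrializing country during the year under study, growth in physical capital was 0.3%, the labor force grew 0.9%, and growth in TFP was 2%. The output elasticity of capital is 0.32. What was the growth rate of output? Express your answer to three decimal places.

Labor's share = 1 − 0.32 = 0.68.
Physical capital: 0.32 × 0.3 = 0.096 pp.
The labor force: 0.68 × 0.9 = 0.612 pp.
Output growth = 2 + 0.708 = 2.708%.

2.708%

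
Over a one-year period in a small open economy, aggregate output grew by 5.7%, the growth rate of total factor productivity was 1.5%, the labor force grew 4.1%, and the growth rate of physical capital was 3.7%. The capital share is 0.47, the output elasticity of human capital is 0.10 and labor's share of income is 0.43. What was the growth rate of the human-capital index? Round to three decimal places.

Labor's share = 1 − 0.47 − 0.1 = 0.43.
gY = gA + 0.47×3.7 + 0.43×4.1 + 0.1×g.
0.1×g = 5.7 − 1.5 − 3.502 = 0.698.
g = 0.698 / 0.1 = 6.98%.

6.980%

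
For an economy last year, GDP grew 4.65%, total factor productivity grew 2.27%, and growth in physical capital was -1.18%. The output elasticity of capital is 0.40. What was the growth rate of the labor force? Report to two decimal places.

4.75%

Labor's share = 1 − 0.4 = 0.6.
gY = gA + 0.4×(-1.18) + 0.6×g.
0.6×g = 4.65 − 2.27 + 0.472 = 2.852.
g = 2.852 / 0.6 = 4.7533%.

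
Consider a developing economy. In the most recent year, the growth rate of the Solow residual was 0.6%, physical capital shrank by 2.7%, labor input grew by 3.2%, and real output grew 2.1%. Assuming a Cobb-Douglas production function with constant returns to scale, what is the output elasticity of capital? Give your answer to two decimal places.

0.29

gY = gA + α·gK + (1−α)·gL, so gY − gA − gL = α(gK − gL).
2.1 − 0.6 − 3.2 = α × (-2.7 − 3.2).
-1.7 = -5.9 α, so α = 0.2881.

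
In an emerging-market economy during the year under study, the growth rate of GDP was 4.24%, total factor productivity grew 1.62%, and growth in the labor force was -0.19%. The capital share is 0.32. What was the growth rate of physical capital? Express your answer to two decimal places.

Labor's share = 1 − 0.32 = 0.68.
gY = gA + 0.68×(-0.19) + 0.32×g.
0.32×g = 4.24 − 1.62 + 0.1292 = 2.7492.
g = 2.7492 / 0.32 = 8.5913%.

8.59%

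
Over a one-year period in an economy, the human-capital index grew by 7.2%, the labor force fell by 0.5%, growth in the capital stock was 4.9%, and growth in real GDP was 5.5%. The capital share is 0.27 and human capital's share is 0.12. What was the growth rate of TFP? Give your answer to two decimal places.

3.62%

Labor's share = 1 − 0.27 − 0.12 = 0.61.
The capital stock: 0.27 × 4.9 = 1.323 pp.
The human-capital index: 0.12 × 7.2 = 0.864 pp.
The labor force: 0.61 × (-0.5) = -0.305 pp.
TFP growth = 5.5 − 1.882 = 3.618%.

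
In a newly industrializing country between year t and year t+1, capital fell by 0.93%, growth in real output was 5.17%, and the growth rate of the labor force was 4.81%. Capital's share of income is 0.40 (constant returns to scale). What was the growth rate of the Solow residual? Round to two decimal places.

Labor's share = 1 − 0.4 = 0.6.
Capital: 0.4 × (-0.93) = -0.372 pp.
The labor force: 0.6 × 4.81 = 2.886 pp.
TFP growth = 5.17 − 2.514 = 2.656%.

2.66%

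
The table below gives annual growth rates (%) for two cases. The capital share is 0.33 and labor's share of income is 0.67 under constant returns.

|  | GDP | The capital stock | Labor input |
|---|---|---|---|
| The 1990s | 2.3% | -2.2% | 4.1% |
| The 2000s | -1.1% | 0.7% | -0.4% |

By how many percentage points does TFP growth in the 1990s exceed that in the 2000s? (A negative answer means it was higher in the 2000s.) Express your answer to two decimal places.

Labor's share = 1 − 0.33 = 0.67.
The 1990s: TFP = 2.3 + 0.726 − 2.747 = 0.279%.
The 2000s: TFP = -1.1 − 0.231 + 0.268 = -1.063%.
Difference = 0.279 − (-1.063) = 1.342 pp.

1.34 percentage points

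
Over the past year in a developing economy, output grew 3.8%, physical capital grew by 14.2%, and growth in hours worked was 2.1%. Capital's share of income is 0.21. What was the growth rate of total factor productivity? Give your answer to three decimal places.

-0.841%

Labor's share = 1 − 0.21 = 0.79.
Physical capital: 0.21 × 14.2 = 2.982 pp.
Hours worked: 0.79 × 2.1 = 1.659 pp.
TFP growth = 3.8 − 4.641 = -0.841%.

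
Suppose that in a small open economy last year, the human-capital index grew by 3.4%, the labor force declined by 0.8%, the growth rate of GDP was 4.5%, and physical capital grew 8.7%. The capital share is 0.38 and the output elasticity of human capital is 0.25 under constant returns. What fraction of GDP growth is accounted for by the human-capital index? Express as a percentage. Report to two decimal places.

18.89%

The human-capital index contributed 0.25 × 3.4 = 0.85 pp.
Share of growth = 0.85 / 4.5 × 100 = 18.8889%.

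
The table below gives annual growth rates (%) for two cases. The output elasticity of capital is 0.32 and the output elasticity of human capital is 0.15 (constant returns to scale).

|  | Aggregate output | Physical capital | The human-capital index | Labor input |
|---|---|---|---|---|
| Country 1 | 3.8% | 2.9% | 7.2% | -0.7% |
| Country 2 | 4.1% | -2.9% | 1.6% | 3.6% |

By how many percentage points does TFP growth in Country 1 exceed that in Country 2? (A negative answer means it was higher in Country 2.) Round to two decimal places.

-0.72 percentage points

Labor's share = 1 − 0.32 − 0.15 = 0.53.
Country 1: TFP = 3.8 − 0.928 − 1.08 + 0.371 = 2.163%.
Country 2: TFP = 4.1 + 0.928 − 0.24 − 1.908 = 2.88%.
Difference = 2.163 − (2.88) = -0.717 pp.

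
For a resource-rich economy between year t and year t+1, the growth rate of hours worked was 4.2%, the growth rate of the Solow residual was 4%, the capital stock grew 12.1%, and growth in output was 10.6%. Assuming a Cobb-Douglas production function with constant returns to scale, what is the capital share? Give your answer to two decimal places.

The capital share is 0.30.

gY = gA + α·gK + (1−α)·gL, so gY − gA − gL = α(gK − gL).
10.6 − 4 − 4.2 = α × (12.1 − 4.2).
2.4 = 7.9 α, so α = 0.3038.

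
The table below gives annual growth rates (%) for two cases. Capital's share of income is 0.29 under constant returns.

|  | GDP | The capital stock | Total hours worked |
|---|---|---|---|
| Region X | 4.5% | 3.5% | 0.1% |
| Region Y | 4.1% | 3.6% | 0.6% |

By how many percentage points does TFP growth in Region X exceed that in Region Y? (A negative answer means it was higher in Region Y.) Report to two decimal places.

0.78 percentage points

Labor's share = 1 − 0.29 = 0.71.
Region X: TFP = 4.5 − 1.015 − 0.071 = 3.414%.
Region Y: TFP = 4.1 − 1.044 − 0.426 = 2.63%.
Difference = 3.414 − (2.63) = 0.784 pp.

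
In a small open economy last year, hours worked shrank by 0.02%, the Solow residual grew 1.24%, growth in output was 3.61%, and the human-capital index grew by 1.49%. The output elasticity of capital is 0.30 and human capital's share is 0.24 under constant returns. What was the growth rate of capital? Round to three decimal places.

Capital grew 6.739%.

Labor's share = 1 − 0.3 − 0.24 = 0.46.
gY = gA + 0.24×1.49 + 0.46×(-0.02) + 0.3×g.
0.3×g = 3.61 − 1.24 − 0.3484 = 2.0216.
g = 2.0216 / 0.3 = 6.73867%.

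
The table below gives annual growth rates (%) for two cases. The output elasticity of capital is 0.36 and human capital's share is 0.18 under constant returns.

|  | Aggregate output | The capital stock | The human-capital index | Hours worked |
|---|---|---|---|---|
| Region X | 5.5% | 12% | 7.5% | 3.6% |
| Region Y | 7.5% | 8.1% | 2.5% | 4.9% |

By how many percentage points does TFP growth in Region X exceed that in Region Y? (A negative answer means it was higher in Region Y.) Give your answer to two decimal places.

-3.71 percentage points

Labor's share = 1 − 0.36 − 0.18 = 0.46.
Region X: TFP = 5.5 − 4.32 − 1.35 − 1.656 = -1.826%.
Region Y: TFP = 7.5 − 2.916 − 0.45 − 2.254 = 1.88%.
Difference = -1.826 − (1.88) = -3.706 pp.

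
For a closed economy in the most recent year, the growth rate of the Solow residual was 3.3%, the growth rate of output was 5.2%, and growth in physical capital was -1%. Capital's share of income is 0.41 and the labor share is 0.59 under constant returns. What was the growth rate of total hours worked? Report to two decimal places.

3.92%

Labor's share = 1 − 0.41 = 0.59.
gY = gA + 0.41×(-1) + 0.59×g.
0.59×g = 5.2 − 3.3 + 0.41 = 2.31.
g = 2.31 / 0.59 = 3.9153%.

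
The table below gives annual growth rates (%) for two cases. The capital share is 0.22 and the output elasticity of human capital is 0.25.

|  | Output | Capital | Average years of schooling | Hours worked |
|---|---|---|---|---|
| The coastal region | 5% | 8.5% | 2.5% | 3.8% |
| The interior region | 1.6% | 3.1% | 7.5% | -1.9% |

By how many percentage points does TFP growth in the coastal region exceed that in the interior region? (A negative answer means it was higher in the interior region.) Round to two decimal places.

Labor's share = 1 − 0.22 − 0.25 = 0.53.
The coastal region: TFP = 5 − 1.87 − 0.625 − 2.014 = 0.491%.
The interior region: TFP = 1.6 − 0.682 − 1.875 + 1.007 = 0.05%.
Difference = 0.491 − (0.05) = 0.441 pp.

0.44 percentage points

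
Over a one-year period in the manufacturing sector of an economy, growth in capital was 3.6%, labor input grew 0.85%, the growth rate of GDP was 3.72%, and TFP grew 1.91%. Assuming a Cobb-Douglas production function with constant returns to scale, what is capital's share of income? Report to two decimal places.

α = 0.35

gY = gA + α·gK + (1−α)·gL, so gY − gA − gL = α(gK − gL).
3.72 − 1.91 − 0.85 = α × (3.6 − 0.85).
0.96 = 2.75 α, so α = 0.3491.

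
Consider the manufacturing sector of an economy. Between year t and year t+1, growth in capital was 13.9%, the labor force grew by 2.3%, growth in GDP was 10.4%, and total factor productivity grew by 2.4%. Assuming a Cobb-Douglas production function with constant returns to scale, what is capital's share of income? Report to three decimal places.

0.491

gY = gA + α·gK + (1−α)·gL, so gY − gA − gL = α(gK − gL).
10.4 − 2.4 − 2.3 = α × (13.9 − 2.3).
5.7 = 11.6 α, so α = 0.49138.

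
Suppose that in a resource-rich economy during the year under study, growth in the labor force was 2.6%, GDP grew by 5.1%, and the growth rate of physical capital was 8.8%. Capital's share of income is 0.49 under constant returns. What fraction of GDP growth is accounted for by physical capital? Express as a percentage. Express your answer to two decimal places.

Physical capital contributed 0.49 × 8.8 = 4.312 pp.
Share of growth = 4.312 / 5.1 × 100 = 84.549%.

Physical capital accounted for 84.55% of growth.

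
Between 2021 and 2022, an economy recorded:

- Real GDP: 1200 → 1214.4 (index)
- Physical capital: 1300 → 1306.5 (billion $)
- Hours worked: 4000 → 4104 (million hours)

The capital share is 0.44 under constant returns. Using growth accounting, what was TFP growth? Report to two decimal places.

-0.48%

Real GDP growth = (1214.4 − 1200) / 1200 = 1.2%.
Physical capital growth = (1306.5 − 1300) / 1300 = 0.5%.
Hours worked growth = (4104 − 4000) / 4000 = 2.6%.
Labor's share = 1 − 0.44 = 0.56.
Physical capital: 0.44 × 0.5 = 0.22 pp.
Hours worked: 0.56 × 2.6 = 1.456 pp.
TFP growth = 1.2 − 1.676 = -0.476%.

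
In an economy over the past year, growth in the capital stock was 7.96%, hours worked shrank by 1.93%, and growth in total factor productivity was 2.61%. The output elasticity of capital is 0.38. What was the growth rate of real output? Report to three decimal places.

Real output growth was 4.438%.

Labor's share = 1 − 0.38 = 0.62.
The capital stock: 0.38 × 7.96 = 3.0248 pp.
Hours worked: 0.62 × (-1.93) = -1.1966 pp.
Output growth = 2.61 + 1.8282 = 4.4382%.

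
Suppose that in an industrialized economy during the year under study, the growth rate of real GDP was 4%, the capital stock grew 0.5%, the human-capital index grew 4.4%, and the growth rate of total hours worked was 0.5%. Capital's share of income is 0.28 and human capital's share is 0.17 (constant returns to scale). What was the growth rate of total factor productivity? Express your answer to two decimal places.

Total factor productivity growth was 2.84%.

Labor's share = 1 − 0.28 − 0.17 = 0.55.
The capital stock: 0.28 × 0.5 = 0.14 pp.
The human-capital index: 0.17 × 4.4 = 0.748 pp.
Total hours worked: 0.55 × 0.5 = 0.275 pp.
TFP growth = 4 − 1.163 = 2.837%.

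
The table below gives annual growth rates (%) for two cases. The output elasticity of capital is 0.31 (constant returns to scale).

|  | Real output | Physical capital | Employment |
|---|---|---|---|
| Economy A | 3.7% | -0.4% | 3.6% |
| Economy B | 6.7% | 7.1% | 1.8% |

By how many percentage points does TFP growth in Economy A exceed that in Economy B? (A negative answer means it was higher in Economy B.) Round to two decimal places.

-1.92 percentage points

Labor's share = 1 − 0.31 = 0.69.
Economy A: TFP = 3.7 + 0.124 − 2.484 = 1.34%.
Economy B: TFP = 6.7 − 2.201 − 1.242 = 3.257%.
Difference = 1.34 − (3.257) = -1.917 pp.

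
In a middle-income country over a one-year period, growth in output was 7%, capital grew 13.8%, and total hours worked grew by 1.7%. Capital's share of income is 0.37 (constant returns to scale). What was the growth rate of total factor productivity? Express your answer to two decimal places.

Labor's share = 1 − 0.37 = 0.63.
Capital: 0.37 × 13.8 = 5.106 pp.
Total hours worked: 0.63 × 1.7 = 1.071 pp.
TFP growth = 7 − 6.177 = 0.823%.

0.82%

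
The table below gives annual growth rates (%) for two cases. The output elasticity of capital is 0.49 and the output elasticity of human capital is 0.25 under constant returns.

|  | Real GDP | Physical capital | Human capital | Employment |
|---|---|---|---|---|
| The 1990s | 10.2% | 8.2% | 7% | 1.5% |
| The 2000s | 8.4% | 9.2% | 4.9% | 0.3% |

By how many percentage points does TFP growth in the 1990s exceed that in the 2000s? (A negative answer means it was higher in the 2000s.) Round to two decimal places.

1.45 percentage points

Labor's share = 1 − 0.49 − 0.25 = 0.26.
The 1990s: TFP = 10.2 − 4.018 − 1.75 − 0.39 = 4.042%.
The 2000s: TFP = 8.4 − 4.508 − 1.225 − 0.078 = 2.589%.
Difference = 4.042 − (2.589) = 1.453 pp.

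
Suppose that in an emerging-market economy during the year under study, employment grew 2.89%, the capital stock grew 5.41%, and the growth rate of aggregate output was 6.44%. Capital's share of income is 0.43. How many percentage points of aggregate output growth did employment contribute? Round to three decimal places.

Labor's share = 1 − 0.43 = 0.57.
Contribution = share × growth = 0.57 × 2.89 = 1.6473 pp.

1.647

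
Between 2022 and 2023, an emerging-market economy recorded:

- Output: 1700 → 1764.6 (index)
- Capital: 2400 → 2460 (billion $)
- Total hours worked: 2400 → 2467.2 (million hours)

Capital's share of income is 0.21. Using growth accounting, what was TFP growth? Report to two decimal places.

1.06%

Output growth = (1764.6 − 1700) / 1700 = 3.8%.
Capital growth = (2460 − 2400) / 2400 = 2.5%.
Total hours worked growth = (2467.2 − 2400) / 2400 = 2.8%.
Labor's share = 1 − 0.21 = 0.79.
Capital: 0.21 × 2.5 = 0.525 pp.
Total hours worked: 0.79 × 2.8 = 2.212 pp.
TFP growth = 3.8 − 2.737 = 1.063%.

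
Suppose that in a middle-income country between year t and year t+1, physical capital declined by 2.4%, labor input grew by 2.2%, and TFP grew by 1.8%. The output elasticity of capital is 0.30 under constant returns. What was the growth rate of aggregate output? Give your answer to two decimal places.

Labor's share = 1 − 0.3 = 0.7.
Physical capital: 0.3 × (-2.4) = -0.72 pp.
Labor input: 0.7 × 2.2 = 1.54 pp.
Output growth = 1.8 + 0.82 = 2.62%.

Aggregate output grew 2.62%.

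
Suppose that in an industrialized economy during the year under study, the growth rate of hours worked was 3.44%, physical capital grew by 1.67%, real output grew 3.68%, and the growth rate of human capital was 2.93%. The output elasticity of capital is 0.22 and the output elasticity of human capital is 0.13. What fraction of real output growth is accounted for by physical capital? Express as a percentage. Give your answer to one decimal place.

Physical capital contributed 0.22 × 1.67 = 0.3674 pp.
Share of growth = 0.3674 / 3.68 × 100 = 9.984%.

10.0%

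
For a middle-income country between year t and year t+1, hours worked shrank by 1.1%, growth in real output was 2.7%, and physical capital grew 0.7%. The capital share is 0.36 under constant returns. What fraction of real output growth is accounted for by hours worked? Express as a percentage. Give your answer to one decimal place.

Hours worked accounted for -26.1% of growth.

Labor's share = 1 − 0.36 = 0.64.
Hours worked contributed 0.64 × (-1.1) = -0.704 pp.
Share of growth = -0.704 / 2.7 × 100 = -26.074%.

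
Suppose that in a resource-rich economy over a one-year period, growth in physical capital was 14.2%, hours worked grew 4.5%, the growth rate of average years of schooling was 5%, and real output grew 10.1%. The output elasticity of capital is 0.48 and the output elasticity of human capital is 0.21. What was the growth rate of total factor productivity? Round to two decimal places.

Labor's share = 1 − 0.48 − 0.21 = 0.31.
Physical capital: 0.48 × 14.2 = 6.816 pp.
Average years of schooling: 0.21 × 5 = 1.05 pp.
Hours worked: 0.31 × 4.5 = 1.395 pp.
TFP growth = 10.1 − 9.261 = 0.839%.

Total factor productivity grew 0.84%.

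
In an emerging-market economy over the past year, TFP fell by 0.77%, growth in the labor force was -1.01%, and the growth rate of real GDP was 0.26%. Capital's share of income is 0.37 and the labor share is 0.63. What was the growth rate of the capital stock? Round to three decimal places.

Labor's share = 1 − 0.37 = 0.63.
gY = gA + 0.63×(-1.01) + 0.37×g.
0.37×g = 0.26 + 0.77 + 0.6363 = 1.6663.
g = 1.6663 / 0.37 = 4.50351%.

The capital stock grew 4.504%.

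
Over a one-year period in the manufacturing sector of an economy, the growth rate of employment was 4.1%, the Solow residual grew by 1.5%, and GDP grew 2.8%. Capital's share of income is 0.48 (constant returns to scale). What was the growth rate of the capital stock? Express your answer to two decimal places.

-1.73%

Labor's share = 1 − 0.48 = 0.52.
gY = gA + 0.52×4.1 + 0.48×g.
0.48×g = 2.8 − 1.5 − 2.132 = -0.832.
g = -0.832 / 0.48 = -1.7333%.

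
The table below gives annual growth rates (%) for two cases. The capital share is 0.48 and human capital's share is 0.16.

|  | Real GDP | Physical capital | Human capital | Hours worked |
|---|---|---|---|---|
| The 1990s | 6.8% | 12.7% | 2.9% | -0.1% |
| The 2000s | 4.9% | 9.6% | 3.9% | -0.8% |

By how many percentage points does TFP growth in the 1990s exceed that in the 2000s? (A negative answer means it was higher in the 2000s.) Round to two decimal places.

Labor's share = 1 − 0.48 − 0.16 = 0.36.
The 1990s: TFP = 6.8 − 6.096 − 0.464 + 0.036 = 0.276%.
The 2000s: TFP = 4.9 − 4.608 − 0.624 + 0.288 = -0.044%.
Difference = 0.276 − (-0.044) = 0.32 pp.

0.32 percentage points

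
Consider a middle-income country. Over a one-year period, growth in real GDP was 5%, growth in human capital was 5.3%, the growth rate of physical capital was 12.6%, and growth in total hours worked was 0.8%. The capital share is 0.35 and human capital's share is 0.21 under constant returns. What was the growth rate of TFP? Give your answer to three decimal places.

-0.875%

Labor's share = 1 − 0.35 − 0.21 = 0.44.
Physical capital: 0.35 × 12.6 = 4.41 pp.
Human capital: 0.21 × 5.3 = 1.113 pp.
Total hours worked: 0.44 × 0.8 = 0.352 pp.
TFP growth = 5 − 5.875 = -0.875%.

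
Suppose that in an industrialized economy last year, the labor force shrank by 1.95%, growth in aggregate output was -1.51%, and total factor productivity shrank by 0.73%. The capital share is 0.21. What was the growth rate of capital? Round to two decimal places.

Capital growth was 3.62%.

Labor's share = 1 − 0.21 = 0.79.
gY = gA + 0.79×(-1.95) + 0.21×g.
0.21×g = -1.51 + 0.73 + 1.5405 = 0.7605.
g = 0.7605 / 0.21 = 3.6214%.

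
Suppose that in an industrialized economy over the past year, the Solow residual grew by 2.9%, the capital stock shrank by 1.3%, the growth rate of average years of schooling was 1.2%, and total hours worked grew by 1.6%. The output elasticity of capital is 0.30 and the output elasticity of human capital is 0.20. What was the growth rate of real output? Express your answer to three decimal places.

Labor's share = 1 − 0.3 − 0.2 = 0.5.
The capital stock: 0.3 × (-1.3) = -0.39 pp.
Average years of schooling: 0.2 × 1.2 = 0.24 pp.
Total hours worked: 0.5 × 1.6 = 0.8 pp.
Output growth = 2.9 + 0.65 = 3.55%.

Real output grew 3.550%.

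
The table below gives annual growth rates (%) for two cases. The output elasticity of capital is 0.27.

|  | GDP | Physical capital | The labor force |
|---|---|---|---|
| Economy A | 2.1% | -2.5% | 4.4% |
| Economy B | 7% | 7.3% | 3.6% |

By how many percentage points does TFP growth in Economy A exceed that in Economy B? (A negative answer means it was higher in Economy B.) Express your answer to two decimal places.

-2.84 percentage points

Labor's share = 1 − 0.27 = 0.73.
Economy A: TFP = 2.1 + 0.675 − 3.212 = -0.437%.
Economy B: TFP = 7 − 1.971 − 2.628 = 2.401%.
Difference = -0.437 − (2.401) = -2.838 pp.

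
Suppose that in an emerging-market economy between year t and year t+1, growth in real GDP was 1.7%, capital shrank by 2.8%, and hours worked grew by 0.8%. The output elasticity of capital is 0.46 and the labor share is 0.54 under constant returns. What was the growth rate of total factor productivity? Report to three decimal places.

Total factor productivity grew 2.556%.

Labor's share = 1 − 0.46 = 0.54.
Capital: 0.46 × (-2.8) = -1.288 pp.
Hours worked: 0.54 × 0.8 = 0.432 pp.
TFP growth = 1.7 + 0.856 = 2.556%.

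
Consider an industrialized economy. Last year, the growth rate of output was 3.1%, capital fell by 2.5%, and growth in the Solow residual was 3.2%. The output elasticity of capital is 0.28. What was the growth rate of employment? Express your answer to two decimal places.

Employment grew 0.83%.

Labor's share = 1 − 0.28 = 0.72.
gY = gA + 0.28×(-2.5) + 0.72×g.
0.72×g = 3.1 − 3.2 + 0.7 = 0.6.
g = 0.6 / 0.72 = 0.8333%.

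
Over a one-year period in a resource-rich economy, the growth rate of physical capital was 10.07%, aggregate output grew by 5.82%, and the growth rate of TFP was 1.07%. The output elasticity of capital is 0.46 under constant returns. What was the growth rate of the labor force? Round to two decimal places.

The labor force grew 0.22%.

Labor's share = 1 − 0.46 = 0.54.
gY = gA + 0.46×10.07 + 0.54×g.
0.54×g = 5.82 − 1.07 − 4.6322 = 0.1178.
g = 0.1178 / 0.54 = 0.2181%.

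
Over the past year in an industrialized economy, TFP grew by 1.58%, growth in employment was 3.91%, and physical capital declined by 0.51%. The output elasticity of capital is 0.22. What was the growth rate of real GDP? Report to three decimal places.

4.518%

Labor's share = 1 − 0.22 = 0.78.
Physical capital: 0.22 × (-0.51) = -0.1122 pp.
Employment: 0.78 × 3.91 = 3.0498 pp.
Output growth = 1.58 + 2.9376 = 4.5176%.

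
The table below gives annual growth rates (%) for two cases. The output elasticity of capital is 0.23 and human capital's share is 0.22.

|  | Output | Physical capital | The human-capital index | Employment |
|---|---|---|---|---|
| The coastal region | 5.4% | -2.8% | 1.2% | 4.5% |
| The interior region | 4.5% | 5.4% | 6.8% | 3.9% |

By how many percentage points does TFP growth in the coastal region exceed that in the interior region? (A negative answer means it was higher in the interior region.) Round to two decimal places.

Labor's share = 1 − 0.23 − 0.22 = 0.55.
The coastal region: TFP = 5.4 + 0.644 − 0.264 − 2.475 = 3.305%.
The interior region: TFP = 4.5 − 1.242 − 1.496 − 2.145 = -0.383%.
Difference = 3.305 − (-0.383) = 3.688 pp.

3.69 percentage points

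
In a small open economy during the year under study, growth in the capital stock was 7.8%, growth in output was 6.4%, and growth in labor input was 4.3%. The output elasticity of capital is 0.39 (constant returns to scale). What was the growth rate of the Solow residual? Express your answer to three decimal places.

The Solow residual growth was 0.735%.

Labor's share = 1 − 0.39 = 0.61.
The capital stock: 0.39 × 7.8 = 3.042 pp.
Labor input: 0.61 × 4.3 = 2.623 pp.
TFP growth = 6.4 − 5.665 = 0.735%.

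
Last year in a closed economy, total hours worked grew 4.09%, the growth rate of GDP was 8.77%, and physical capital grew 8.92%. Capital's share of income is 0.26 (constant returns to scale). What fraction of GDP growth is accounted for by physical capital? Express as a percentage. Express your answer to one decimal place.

Physical capital accounted for 26.4% of growth.

Physical capital contributed 0.26 × 8.92 = 2.3192 pp.
Share of growth = 2.3192 / 8.77 × 100 = 26.445%.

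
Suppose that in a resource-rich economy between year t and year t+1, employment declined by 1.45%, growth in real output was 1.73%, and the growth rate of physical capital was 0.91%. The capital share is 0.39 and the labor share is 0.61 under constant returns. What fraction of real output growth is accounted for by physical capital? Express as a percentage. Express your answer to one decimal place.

20.5%

Physical capital contributed 0.39 × 0.91 = 0.3549 pp.
Share of growth = 0.3549 / 1.73 × 100 = 20.514%.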